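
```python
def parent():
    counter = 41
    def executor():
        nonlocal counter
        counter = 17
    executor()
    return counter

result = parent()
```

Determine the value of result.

Step 1: parent() sets counter = 41.
Step 2: executor() uses nonlocal to reassign counter = 17.
Step 3: result = 17

The answer is 17.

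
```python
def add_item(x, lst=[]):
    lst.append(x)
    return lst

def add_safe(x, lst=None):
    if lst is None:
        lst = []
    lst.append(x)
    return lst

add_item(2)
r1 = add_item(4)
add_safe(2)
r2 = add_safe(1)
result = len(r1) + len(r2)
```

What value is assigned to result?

Step 1: add_item shares mutable default: after 2 calls, lst = [2, 4], len = 2.
Step 2: add_safe creates fresh list each time: r2 = [1], len = 1.
Step 3: result = 2 + 1 = 3

The answer is 3.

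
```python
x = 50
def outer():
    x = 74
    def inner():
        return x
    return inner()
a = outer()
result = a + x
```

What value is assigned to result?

Step 1: outer() has local x = 74. inner() reads from enclosing.
Step 2: outer() returns 74. Global x = 50 unchanged.
Step 3: result = 74 + 50 = 124

The answer is 124.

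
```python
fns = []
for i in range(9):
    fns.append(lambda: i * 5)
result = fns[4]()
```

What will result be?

Step 1: All lambdas reference the same variable i (late binding).
Step 2: After the loop, i = 8. Every lambda returns i * 5.
Step 3: fns[4]() = 8 * 5 = 40

The answer is 40.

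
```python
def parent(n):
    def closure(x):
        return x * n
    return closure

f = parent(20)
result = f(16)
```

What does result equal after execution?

Step 1: parent(20) creates a closure capturing n = 20.
Step 2: f(16) computes 16 * 20 = 320.
Step 3: result = 320

The answer is 320.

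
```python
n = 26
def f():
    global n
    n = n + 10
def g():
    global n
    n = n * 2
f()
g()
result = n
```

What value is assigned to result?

Step 1: n = 26.
Step 2: f() adds 10: n = 26 + 10 = 36.
Step 3: g() doubles: n = 36 * 2 = 72.
Step 4: result = 72

The answer is 72.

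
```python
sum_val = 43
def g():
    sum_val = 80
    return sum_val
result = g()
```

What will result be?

Step 1: Global sum_val = 43.
Step 2: g() creates local sum_val = 80, shadowing the global.
Step 3: Returns local sum_val = 80. result = 80

The answer is 80.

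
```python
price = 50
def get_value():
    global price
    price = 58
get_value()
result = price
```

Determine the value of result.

Step 1: price = 50 globally.
Step 2: get_value() declares global price and sets it to 58.
Step 3: After get_value(), global price = 58. result = 58

The answer is 58.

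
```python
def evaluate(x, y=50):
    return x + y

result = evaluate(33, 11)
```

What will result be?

Step 1: evaluate(33, 11) overrides default y with 11.
Step 2: Returns 33 + 11 = 44.
Step 3: result = 44

The answer is 44.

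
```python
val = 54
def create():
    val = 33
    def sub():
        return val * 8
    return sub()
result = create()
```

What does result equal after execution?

Step 1: create() shadows global val with val = 33.
Step 2: sub() finds val = 33 in enclosing scope, computes 33 * 8 = 264.
Step 3: result = 264

The answer is 264.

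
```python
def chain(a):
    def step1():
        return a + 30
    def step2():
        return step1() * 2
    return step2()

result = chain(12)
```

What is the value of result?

Step 1: chain(12) captures a = 12.
Step 2: step2() calls step1() which returns 12 + 30 = 42.
Step 3: step2() returns 42 * 2 = 84

The answer is 84.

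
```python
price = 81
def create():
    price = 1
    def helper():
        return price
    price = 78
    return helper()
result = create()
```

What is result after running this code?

Step 1: create() sets price = 1, then later price = 78.
Step 2: helper() is called after price is reassigned to 78. Closures capture variables by reference, not by value.
Step 3: result = 78

The answer is 78.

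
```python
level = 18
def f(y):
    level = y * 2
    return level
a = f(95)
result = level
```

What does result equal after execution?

Step 1: Global level = 18.
Step 2: f(95) creates local level = 95 * 2 = 190.
Step 3: Global level unchanged because no global keyword. result = 18

The answer is 18.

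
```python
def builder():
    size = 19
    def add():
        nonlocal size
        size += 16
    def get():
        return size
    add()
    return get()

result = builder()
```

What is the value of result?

Step 1: size = 19. add() modifies it via nonlocal, get() reads it.
Step 2: add() makes size = 19 + 16 = 35.
Step 3: get() returns 35. result = 35

The answer is 35.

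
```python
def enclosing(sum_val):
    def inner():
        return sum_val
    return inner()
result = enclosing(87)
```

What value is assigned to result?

Step 1: enclosing(87) binds parameter sum_val = 87.
Step 2: inner() looks up sum_val in enclosing scope and finds the parameter sum_val = 87.
Step 3: result = 87

The answer is 87.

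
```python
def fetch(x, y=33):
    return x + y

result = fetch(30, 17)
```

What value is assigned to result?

Step 1: fetch(30, 17) overrides default y with 17.
Step 2: Returns 30 + 17 = 47.
Step 3: result = 47

The answer is 47.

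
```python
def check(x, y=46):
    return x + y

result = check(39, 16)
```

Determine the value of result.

Step 1: check(39, 16) overrides default y with 16.
Step 2: Returns 39 + 16 = 55.
Step 3: result = 55

The answer is 55.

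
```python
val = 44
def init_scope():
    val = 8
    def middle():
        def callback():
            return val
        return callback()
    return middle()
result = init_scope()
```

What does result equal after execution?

Step 1: init_scope() defines val = 8. middle() and callback() have no local val.
Step 2: callback() checks local (none), enclosing middle() (none), enclosing init_scope() and finds val = 8.
Step 3: result = 8

The answer is 8.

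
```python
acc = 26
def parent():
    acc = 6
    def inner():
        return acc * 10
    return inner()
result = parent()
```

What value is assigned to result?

Step 1: parent() shadows global acc with acc = 6.
Step 2: inner() finds acc = 6 in enclosing scope, computes 6 * 10 = 60.
Step 3: result = 60

The answer is 60.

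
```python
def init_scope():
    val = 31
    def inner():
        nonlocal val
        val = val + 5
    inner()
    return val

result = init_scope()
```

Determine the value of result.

Step 1: init_scope() sets val = 31.
Step 2: inner() uses nonlocal to modify val in init_scope's scope: val = 31 + 5 = 36.
Step 3: init_scope() returns the modified val = 36

The answer is 36.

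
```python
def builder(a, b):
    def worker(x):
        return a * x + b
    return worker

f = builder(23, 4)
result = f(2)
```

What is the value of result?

Step 1: builder(23, 4) captures a = 23, b = 4.
Step 2: f(2) computes 23 * 2 + 4 = 50.
Step 3: result = 50

The answer is 50.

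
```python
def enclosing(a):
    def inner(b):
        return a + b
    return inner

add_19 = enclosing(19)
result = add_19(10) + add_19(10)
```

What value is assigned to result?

Step 1: add_19 captures a = 19.
Step 2: add_19(10) = 19 + 10 = 29, called twice.
Step 3: result = 29 + 29 = 58

The answer is 58.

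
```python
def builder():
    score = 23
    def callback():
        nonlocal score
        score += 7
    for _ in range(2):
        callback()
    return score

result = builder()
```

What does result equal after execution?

Step 1: score = 23.
Step 2: callback() is called 2 times in a loop, each adding 7 via nonlocal.
Step 3: score = 23 + 7 * 2 = 37

The answer is 37.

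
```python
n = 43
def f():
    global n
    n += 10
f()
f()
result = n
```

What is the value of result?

Step 1: n = 43.
Step 2: First f(): n = 43 + 10 = 53.
Step 3: Second f(): n = 53 + 10 = 63. result = 63

The answer is 63.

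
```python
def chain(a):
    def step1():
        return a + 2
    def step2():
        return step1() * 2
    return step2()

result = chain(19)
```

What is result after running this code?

Step 1: chain(19) captures a = 19.
Step 2: step2() calls step1() which returns 19 + 2 = 21.
Step 3: step2() returns 21 * 2 = 42

The answer is 42.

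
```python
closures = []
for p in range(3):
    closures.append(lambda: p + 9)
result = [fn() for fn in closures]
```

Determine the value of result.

Step 1: All lambdas capture p by reference. After the loop, p = 2.
Step 2: Each call returns 2 + 9 = 11.
Step 3: result = [11, 11, 11]

The answer is [11, 11, 11].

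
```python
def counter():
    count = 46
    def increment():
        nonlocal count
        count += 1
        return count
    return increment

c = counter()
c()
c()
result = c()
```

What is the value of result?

Step 1: counter() creates closure with count = 46.
Step 2: Each c() call increments count via nonlocal. After 3 calls: 46 + 3 = 49.
Step 3: result = 49

The answer is 49.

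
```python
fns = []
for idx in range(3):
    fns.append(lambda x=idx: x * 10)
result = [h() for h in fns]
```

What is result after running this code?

Step 1: Default arg x=idx captures idx at each iteration.
Step 2: fns[k] has x defaulting to k, returns k * 10.
Step 3: result = [0, 10, 20]

The answer is [0, 10, 20].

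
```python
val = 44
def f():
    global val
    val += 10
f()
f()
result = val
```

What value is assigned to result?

Step 1: val = 44.
Step 2: First f(): val = 44 + 10 = 54.
Step 3: Second f(): val = 54 + 10 = 64. result = 64

The answer is 64.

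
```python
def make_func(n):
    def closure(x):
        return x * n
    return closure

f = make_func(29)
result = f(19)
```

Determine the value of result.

Step 1: make_func(29) creates a closure capturing n = 29.
Step 2: f(19) computes 19 * 29 = 551.
Step 3: result = 551

The answer is 551.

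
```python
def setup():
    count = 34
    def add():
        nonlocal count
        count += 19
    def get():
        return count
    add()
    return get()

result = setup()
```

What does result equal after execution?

Step 1: count = 34. add() modifies it via nonlocal, get() reads it.
Step 2: add() makes count = 34 + 19 = 53.
Step 3: get() returns 53. result = 53

The answer is 53.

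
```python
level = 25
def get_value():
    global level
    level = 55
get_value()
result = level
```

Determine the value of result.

Step 1: level = 25 globally.
Step 2: get_value() declares global level and sets it to 55.
Step 3: After get_value(), global level = 55. result = 55

The answer is 55.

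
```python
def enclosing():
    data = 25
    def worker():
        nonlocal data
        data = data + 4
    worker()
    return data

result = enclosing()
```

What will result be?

Step 1: enclosing() sets data = 25.
Step 2: worker() uses nonlocal to modify data in enclosing's scope: data = 25 + 4 = 29.
Step 3: enclosing() returns the modified data = 29

The answer is 29.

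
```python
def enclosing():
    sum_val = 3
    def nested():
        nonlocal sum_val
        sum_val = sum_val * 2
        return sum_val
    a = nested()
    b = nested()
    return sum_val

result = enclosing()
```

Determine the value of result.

Step 1: sum_val starts at 3.
Step 2: First nested(): sum_val = 3 * 2 = 6.
Step 3: Second nested(): sum_val = 6 * 2 = 12.
Step 4: result = 12

The answer is 12.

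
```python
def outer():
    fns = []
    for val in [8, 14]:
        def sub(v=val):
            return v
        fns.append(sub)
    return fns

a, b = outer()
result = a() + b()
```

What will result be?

Step 1: Default argument v=val captures val at each iteration.
Step 2: a() returns 8 (captured at first iteration), b() returns 14 (captured at second).
Step 3: result = 8 + 14 = 22

The answer is 22.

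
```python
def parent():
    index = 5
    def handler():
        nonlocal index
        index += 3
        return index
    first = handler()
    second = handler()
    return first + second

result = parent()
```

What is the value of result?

Step 1: index starts at 5.
Step 2: First call: index = 5 + 3 = 8, returns 8.
Step 3: Second call: index = 8 + 3 = 11, returns 11.
Step 4: result = 8 + 11 = 19

The answer is 19.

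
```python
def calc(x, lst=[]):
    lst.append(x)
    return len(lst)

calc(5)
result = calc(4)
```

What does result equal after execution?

Step 1: Mutable default list persists between calls.
Step 2: First call: lst = [5], len = 1. Second call: lst = [5, 4], len = 2.
Step 3: result = 2

The answer is 2.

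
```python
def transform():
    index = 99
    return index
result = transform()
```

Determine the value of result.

Step 1: transform() defines index = 99 in its local scope.
Step 2: return index finds the local variable index = 99.
Step 3: result = 99

The answer is 99.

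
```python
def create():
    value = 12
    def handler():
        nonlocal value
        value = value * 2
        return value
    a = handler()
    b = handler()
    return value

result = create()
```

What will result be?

Step 1: value starts at 12.
Step 2: First handler(): value = 12 * 2 = 24.
Step 3: Second handler(): value = 24 * 2 = 48.
Step 4: result = 48

The answer is 48.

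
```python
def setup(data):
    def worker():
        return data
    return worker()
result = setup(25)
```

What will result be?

Step 1: setup(25) binds parameter data = 25.
Step 2: worker() looks up data in enclosing scope and finds the parameter data = 25.
Step 3: result = 25

The answer is 25.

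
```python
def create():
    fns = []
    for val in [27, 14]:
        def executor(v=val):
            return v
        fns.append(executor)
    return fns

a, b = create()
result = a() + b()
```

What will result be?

Step 1: Default argument v=val captures val at each iteration.
Step 2: a() returns 27 (captured at first iteration), b() returns 14 (captured at second).
Step 3: result = 27 + 14 = 41

The answer is 41.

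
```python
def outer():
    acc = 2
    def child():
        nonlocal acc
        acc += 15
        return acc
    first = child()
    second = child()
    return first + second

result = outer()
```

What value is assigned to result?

Step 1: acc starts at 2.
Step 2: First call: acc = 2 + 15 = 17, returns 17.
Step 3: Second call: acc = 17 + 15 = 32, returns 32.
Step 4: result = 17 + 32 = 49

The answer is 49.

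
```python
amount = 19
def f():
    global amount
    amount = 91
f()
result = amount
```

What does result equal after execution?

Step 1: amount = 19 globally.
Step 2: f() declares global amount and sets it to 91.
Step 3: After f(), global amount = 91. result = 91

The answer is 91.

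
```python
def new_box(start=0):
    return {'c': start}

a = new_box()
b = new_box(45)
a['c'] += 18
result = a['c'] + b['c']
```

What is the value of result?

Step 1: new_box() returns a new dict each call (immutable default 0).
Step 2: a = {'c': 0}, b = {'c': 45}.
Step 3: a['c'] += 18 = 18. result = 18 + 45 = 63

The answer is 63.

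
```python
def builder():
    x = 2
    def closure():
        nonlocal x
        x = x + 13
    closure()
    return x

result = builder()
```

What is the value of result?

Step 1: builder() sets x = 2.
Step 2: closure() uses nonlocal to modify x in builder's scope: x = 2 + 13 = 15.
Step 3: builder() returns the modified x = 15

The answer is 15.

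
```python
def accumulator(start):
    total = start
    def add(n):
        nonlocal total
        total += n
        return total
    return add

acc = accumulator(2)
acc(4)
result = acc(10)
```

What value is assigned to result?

Step 1: accumulator(2) creates closure with total = 2.
Step 2: First acc(4): total = 2 + 4 = 6.
Step 3: Second acc(10): total = 6 + 10 = 16. result = 16

The answer is 16.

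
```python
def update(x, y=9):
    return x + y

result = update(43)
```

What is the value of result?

Step 1: update(43) uses default y = 9.
Step 2: Returns 43 + 9 = 52.
Step 3: result = 52

The answer is 52.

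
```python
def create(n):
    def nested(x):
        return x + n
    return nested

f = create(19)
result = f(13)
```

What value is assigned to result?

Step 1: create(19) creates a closure that captures n = 19.
Step 2: f(13) calls the closure with x = 13, returning 13 + 19 = 32.
Step 3: result = 32

The answer is 32.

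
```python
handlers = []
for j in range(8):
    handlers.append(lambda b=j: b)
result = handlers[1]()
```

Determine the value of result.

Step 1: Default argument b=j captures j's value at each iteration.
Step 2: handlers[1] captured b = 1 when j was 1.
Step 3: result = 1

The answer is 1.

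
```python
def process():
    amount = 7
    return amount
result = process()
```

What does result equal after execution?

Step 1: process() defines amount = 7 in its local scope.
Step 2: return amount finds the local variable amount = 7.
Step 3: result = 7

The answer is 7.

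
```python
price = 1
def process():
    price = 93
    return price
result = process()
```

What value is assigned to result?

Step 1: Global price = 1.
Step 2: process() creates local price = 93, shadowing the global.
Step 3: Returns local price = 93. result = 93

The answer is 93.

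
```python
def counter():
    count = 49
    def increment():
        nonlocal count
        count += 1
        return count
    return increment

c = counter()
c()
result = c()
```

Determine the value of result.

Step 1: counter() creates closure with count = 49.
Step 2: Each c() call increments count via nonlocal. After 2 calls: 49 + 2 = 51.
Step 3: result = 51

The answer is 51.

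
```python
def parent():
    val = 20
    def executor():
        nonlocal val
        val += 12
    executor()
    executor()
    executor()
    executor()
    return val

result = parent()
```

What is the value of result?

Step 1: val starts at 20.
Step 2: executor() is called 4 times, each adding 12.
Step 3: val = 20 + 12 * 4 = 68

The answer is 68.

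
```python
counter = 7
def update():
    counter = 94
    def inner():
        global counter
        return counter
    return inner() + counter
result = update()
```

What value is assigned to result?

Step 1: Global counter = 7. update() shadows with local counter = 94.
Step 2: inner() uses global keyword, so inner() returns global counter = 7.
Step 3: update() returns 7 + 94 = 101

The answer is 101.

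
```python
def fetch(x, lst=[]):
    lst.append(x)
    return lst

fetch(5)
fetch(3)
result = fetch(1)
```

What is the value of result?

Step 1: Mutable default argument gotcha! The list [] is created once.
Step 2: Each call appends to the SAME list: [5], [5, 3], [5, 3, 1].
Step 3: result = [5, 3, 1]

The answer is [5, 3, 1].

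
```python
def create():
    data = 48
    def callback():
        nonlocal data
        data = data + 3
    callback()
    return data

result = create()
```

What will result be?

Step 1: create() sets data = 48.
Step 2: callback() uses nonlocal to modify data in create's scope: data = 48 + 3 = 51.
Step 3: create() returns the modified data = 51

The answer is 51.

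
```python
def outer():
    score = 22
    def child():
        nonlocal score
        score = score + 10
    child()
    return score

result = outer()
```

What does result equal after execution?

Step 1: outer() sets score = 22.
Step 2: child() uses nonlocal to modify score in outer's scope: score = 22 + 10 = 32.
Step 3: outer() returns the modified score = 32

The answer is 32.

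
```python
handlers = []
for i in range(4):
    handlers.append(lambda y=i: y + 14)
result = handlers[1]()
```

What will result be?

Step 1: Default argument y=i captures i's value at definition time.
Step 2: handlers[1] was defined when i = 1, so y defaults to 1.
Step 3: result = 1 + 14 = 15 (default arg fixes the late binding issue)

The answer is 15.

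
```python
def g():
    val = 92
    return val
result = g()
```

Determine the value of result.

Step 1: g() defines val = 92 in its local scope.
Step 2: return val finds the local variable val = 92.
Step 3: result = 92

The answer is 92.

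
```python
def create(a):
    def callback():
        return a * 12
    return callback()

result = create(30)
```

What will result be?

Step 1: create(30) binds parameter a = 30.
Step 2: callback() accesses a = 30 from enclosing scope.
Step 3: result = 30 * 12 = 360

The answer is 360.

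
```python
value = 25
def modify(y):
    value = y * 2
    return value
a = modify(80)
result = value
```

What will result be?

Step 1: Global value = 25.
Step 2: modify(80) creates local value = 80 * 2 = 160.
Step 3: Global value unchanged because no global keyword. result = 25

The answer is 25.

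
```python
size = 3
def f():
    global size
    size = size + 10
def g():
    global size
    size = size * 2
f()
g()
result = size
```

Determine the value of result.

Step 1: size = 3.
Step 2: f() adds 10: size = 3 + 10 = 13.
Step 3: g() doubles: size = 13 * 2 = 26.
Step 4: result = 26

The answer is 26.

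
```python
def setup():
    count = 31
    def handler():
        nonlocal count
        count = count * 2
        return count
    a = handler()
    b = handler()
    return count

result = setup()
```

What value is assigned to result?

Step 1: count starts at 31.
Step 2: First handler(): count = 31 * 2 = 62.
Step 3: Second handler(): count = 62 * 2 = 124.
Step 4: result = 124

The answer is 124.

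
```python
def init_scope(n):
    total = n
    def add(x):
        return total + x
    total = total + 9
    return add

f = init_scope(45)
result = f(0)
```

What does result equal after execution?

Step 1: init_scope(45) sets total = 45, then total = 45 + 9 = 54.
Step 2: Closures capture by reference, so add sees total = 54.
Step 3: f(0) returns 54 + 0 = 54

The answer is 54.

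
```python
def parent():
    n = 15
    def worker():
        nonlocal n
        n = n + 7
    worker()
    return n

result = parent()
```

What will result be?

Step 1: parent() sets n = 15.
Step 2: worker() uses nonlocal to modify n in parent's scope: n = 15 + 7 = 22.
Step 3: parent() returns the modified n = 22

The answer is 22.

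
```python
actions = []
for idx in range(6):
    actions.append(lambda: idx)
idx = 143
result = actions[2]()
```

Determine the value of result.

Step 1: Lambdas capture the variable idx by reference, not by value.
Step 2: After the loop, idx is reassigned to 143.
Step 3: actions[2]() looks up the current idx = 143. result = 143

The answer is 143.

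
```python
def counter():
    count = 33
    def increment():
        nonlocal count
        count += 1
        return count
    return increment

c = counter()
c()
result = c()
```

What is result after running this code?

Step 1: counter() creates closure with count = 33.
Step 2: Each c() call increments count via nonlocal. After 2 calls: 33 + 2 = 35.
Step 3: result = 35

The answer is 35.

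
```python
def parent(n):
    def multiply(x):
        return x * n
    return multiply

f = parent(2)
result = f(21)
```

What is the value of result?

Step 1: parent(2) returns multiply closure with n = 2.
Step 2: f(21) computes 21 * 2 = 42.
Step 3: result = 42

The answer is 42.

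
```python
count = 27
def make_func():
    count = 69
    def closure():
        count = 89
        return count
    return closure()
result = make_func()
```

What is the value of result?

Step 1: Three scopes define count: global (27), make_func (69), closure (89).
Step 2: closure() has its own local count = 89, which shadows both enclosing and global.
Step 3: result = 89 (local wins in LEGB)

The answer is 89.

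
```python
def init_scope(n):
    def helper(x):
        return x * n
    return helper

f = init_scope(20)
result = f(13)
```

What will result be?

Step 1: init_scope(20) creates a closure capturing n = 20.
Step 2: f(13) computes 13 * 20 = 260.
Step 3: result = 260

The answer is 260.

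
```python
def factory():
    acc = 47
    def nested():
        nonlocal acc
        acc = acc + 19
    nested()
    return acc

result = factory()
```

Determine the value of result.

Step 1: factory() sets acc = 47.
Step 2: nested() uses nonlocal to modify acc in factory's scope: acc = 47 + 19 = 66.
Step 3: factory() returns the modified acc = 66

The answer is 66.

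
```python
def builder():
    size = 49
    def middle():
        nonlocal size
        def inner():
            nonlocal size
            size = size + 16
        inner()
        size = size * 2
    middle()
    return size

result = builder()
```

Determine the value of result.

Step 1: size = 49.
Step 2: inner() adds 16: size = 49 + 16 = 65.
Step 3: middle() doubles: size = 65 * 2 = 130.
Step 4: result = 130

The answer is 130.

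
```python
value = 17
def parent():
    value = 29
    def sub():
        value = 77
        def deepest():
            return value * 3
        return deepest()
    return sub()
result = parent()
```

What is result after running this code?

Step 1: deepest() looks up value through LEGB: not local, finds value = 77 in enclosing sub().
Step 2: Returns 77 * 3 = 231.
Step 3: result = 231

The answer is 231.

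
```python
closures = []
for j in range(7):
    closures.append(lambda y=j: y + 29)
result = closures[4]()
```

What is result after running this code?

Step 1: Default argument y=j captures j's value at definition time.
Step 2: closures[4] was defined when j = 4, so y defaults to 4.
Step 3: result = 4 + 29 = 33 (default arg fixes the late binding issue)

The answer is 33.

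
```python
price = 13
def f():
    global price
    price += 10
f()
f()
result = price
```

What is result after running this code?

Step 1: price = 13.
Step 2: First f(): price = 13 + 10 = 23.
Step 3: Second f(): price = 23 + 10 = 33. result = 33

The answer is 33.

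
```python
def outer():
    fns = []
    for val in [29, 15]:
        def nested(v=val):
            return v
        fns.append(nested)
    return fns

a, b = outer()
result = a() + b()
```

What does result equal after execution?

Step 1: Default argument v=val captures val at each iteration.
Step 2: a() returns 29 (captured at first iteration), b() returns 15 (captured at second).
Step 3: result = 29 + 15 = 44

The answer is 44.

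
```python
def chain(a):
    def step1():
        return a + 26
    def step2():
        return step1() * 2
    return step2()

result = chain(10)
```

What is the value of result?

Step 1: chain(10) captures a = 10.
Step 2: step2() calls step1() which returns 10 + 26 = 36.
Step 3: step2() returns 36 * 2 = 72

The answer is 72.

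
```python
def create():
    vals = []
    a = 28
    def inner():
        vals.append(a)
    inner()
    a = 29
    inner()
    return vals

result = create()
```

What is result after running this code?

Step 1: a = 28. inner() appends current a to vals.
Step 2: First inner(): appends 28. Then a = 29.
Step 3: Second inner(): appends 29 (closure sees updated a). result = [28, 29]

The answer is [28, 29].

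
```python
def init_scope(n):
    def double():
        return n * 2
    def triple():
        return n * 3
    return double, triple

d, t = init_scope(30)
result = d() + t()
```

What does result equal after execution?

Step 1: Both closures capture the same n = 30.
Step 2: d() = 30 * 2 = 60, t() = 30 * 3 = 90.
Step 3: result = 60 + 90 = 150

The answer is 150.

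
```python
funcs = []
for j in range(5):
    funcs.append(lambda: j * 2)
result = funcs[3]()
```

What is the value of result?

Step 1: All lambdas reference the same variable j (late binding).
Step 2: After the loop, j = 4. Every lambda returns j * 2.
Step 3: funcs[3]() = 4 * 2 = 8

The answer is 8.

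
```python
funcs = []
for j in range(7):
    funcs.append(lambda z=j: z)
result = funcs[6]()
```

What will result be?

Step 1: Default argument z=j captures j's value at each iteration.
Step 2: funcs[6] captured z = 6 when j was 6.
Step 3: result = 6

The answer is 6.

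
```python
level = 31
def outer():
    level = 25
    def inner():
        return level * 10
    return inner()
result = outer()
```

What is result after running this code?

Step 1: outer() shadows global level with level = 25.
Step 2: inner() finds level = 25 in enclosing scope, computes 25 * 10 = 250.
Step 3: result = 250

The answer is 250.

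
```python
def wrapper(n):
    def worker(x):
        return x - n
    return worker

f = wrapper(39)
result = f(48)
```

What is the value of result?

Step 1: wrapper(39) creates a closure capturing n = 39.
Step 2: f(48) computes 48 - 39 = 9.
Step 3: result = 9

The answer is 9.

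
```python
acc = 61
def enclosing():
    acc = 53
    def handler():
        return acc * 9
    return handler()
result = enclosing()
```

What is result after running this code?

Step 1: enclosing() shadows global acc with acc = 53.
Step 2: handler() finds acc = 53 in enclosing scope, computes 53 * 9 = 477.
Step 3: result = 477

The answer is 477.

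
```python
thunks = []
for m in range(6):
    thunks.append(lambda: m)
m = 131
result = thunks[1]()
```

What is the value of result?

Step 1: Lambdas capture the variable m by reference, not by value.
Step 2: After the loop, m is reassigned to 131.
Step 3: thunks[1]() looks up the current m = 131. result = 131

The answer is 131.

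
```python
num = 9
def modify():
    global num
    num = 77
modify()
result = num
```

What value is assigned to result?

Step 1: num = 9 globally.
Step 2: modify() declares global num and sets it to 77.
Step 3: After modify(), global num = 77. result = 77

The answer is 77.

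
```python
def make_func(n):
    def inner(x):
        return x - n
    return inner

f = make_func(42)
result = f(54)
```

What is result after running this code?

Step 1: make_func(42) creates a closure capturing n = 42.
Step 2: f(54) computes 54 - 42 = 12.
Step 3: result = 12

The answer is 12.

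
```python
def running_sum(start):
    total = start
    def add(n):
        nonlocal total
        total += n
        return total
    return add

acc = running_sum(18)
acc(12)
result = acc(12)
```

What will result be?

Step 1: running_sum(18) creates closure with total = 18.
Step 2: First acc(12): total = 18 + 12 = 30.
Step 3: Second acc(12): total = 30 + 12 = 42. result = 42

The answer is 42.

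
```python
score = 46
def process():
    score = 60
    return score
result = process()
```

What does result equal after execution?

Step 1: Global score = 46.
Step 2: process() creates local score = 60, shadowing the global.
Step 3: Returns local score = 60. result = 60

The answer is 60.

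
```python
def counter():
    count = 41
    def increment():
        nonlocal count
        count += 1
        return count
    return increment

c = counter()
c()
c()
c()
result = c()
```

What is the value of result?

Step 1: counter() creates closure with count = 41.
Step 2: Each c() call increments count via nonlocal. After 4 calls: 41 + 4 = 45.
Step 3: result = 45

The answer is 45.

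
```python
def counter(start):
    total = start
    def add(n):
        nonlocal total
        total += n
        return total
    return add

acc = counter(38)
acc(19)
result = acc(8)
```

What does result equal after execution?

Step 1: counter(38) creates closure with total = 38.
Step 2: First acc(19): total = 38 + 19 = 57.
Step 3: Second acc(8): total = 57 + 8 = 65. result = 65

The answer is 65.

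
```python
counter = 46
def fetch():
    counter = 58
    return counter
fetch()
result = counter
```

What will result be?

Step 1: counter = 46 globally.
Step 2: fetch() creates a LOCAL counter = 58 (no global keyword!).
Step 3: The global counter is unchanged. result = 46

The answer is 46.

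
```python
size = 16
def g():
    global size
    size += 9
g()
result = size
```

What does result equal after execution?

Step 1: size = 16 globally.
Step 2: g() modifies global size: size += 9 = 25.
Step 3: result = 25

The answer is 25.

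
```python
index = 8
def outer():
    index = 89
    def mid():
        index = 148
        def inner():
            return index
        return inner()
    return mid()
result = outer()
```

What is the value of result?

Step 1: Three levels of shadowing: global 8, outer 89, mid 148.
Step 2: inner() finds index = 148 in enclosing mid() scope.
Step 3: result = 148

The answer is 148.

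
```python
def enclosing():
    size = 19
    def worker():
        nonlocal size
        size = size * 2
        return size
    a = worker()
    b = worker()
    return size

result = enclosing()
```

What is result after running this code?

Step 1: size starts at 19.
Step 2: First worker(): size = 19 * 2 = 38.
Step 3: Second worker(): size = 38 * 2 = 76.
Step 4: result = 76

The answer is 76.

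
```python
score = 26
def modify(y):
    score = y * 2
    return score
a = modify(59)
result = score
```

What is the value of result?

Step 1: Global score = 26.
Step 2: modify(59) creates local score = 59 * 2 = 118.
Step 3: Global score unchanged because no global keyword. result = 26

The answer is 26.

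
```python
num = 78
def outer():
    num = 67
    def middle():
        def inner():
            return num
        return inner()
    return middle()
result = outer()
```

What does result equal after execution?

Step 1: outer() defines num = 67. middle() and inner() have no local num.
Step 2: inner() checks local (none), enclosing middle() (none), enclosing outer() and finds num = 67.
Step 3: result = 67

The answer is 67.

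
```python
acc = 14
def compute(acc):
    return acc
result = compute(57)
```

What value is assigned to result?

Step 1: Global acc = 14.
Step 2: compute(57) takes parameter acc = 57, which shadows the global.
Step 3: result = 57

The answer is 57.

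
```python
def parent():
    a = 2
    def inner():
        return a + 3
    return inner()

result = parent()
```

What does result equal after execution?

Step 1: parent() defines a = 2.
Step 2: inner() reads a = 2 from enclosing scope, returns 2 + 3 = 5.
Step 3: result = 5

The answer is 5.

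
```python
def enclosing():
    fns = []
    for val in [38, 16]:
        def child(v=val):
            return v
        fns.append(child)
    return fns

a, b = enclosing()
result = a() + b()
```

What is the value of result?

Step 1: Default argument v=val captures val at each iteration.
Step 2: a() returns 38 (captured at first iteration), b() returns 16 (captured at second).
Step 3: result = 38 + 16 = 54

The answer is 54.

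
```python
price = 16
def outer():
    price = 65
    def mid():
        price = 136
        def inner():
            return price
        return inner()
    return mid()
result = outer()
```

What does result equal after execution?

Step 1: Three levels of shadowing: global 16, outer 65, mid 136.
Step 2: inner() finds price = 136 in enclosing mid() scope.
Step 3: result = 136

The answer is 136.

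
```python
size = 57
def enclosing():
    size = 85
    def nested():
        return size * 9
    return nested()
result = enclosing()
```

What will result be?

Step 1: enclosing() shadows global size with size = 85.
Step 2: nested() finds size = 85 in enclosing scope, computes 85 * 9 = 765.
Step 3: result = 765

The answer is 765.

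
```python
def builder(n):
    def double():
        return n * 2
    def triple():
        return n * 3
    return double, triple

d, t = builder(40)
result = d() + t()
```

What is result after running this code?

Step 1: Both closures capture the same n = 40.
Step 2: d() = 40 * 2 = 80, t() = 40 * 3 = 120.
Step 3: result = 80 + 120 = 200

The answer is 200.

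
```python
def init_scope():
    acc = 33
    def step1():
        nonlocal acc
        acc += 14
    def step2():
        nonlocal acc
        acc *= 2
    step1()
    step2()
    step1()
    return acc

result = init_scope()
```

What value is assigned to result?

Step 1: acc = 33.
Step 2: step1(): acc = 33 + 14 = 47.
Step 3: step2(): acc = 47 * 2 = 94.
Step 4: step1(): acc = 94 + 14 = 108. result = 108

The answer is 108.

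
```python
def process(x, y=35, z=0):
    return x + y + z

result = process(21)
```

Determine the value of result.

Step 1: process(21) uses defaults y = 35, z = 0.
Step 2: Returns 21 + 35 + 0 = 56.
Step 3: result = 56

The answer is 56.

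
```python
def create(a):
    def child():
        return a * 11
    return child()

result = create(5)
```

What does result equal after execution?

Step 1: create(5) binds parameter a = 5.
Step 2: child() accesses a = 5 from enclosing scope.
Step 3: result = 5 * 11 = 55

The answer is 55.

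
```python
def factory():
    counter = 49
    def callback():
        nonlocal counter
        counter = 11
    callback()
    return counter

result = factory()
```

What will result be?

Step 1: factory() sets counter = 49.
Step 2: callback() uses nonlocal to reassign counter = 11.
Step 3: result = 11

The answer is 11.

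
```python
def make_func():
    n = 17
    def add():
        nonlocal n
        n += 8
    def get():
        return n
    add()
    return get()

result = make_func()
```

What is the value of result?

Step 1: n = 17. add() modifies it via nonlocal, get() reads it.
Step 2: add() makes n = 17 + 8 = 25.
Step 3: get() returns 25. result = 25

The answer is 25.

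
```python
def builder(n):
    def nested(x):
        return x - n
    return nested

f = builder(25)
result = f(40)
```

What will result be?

Step 1: builder(25) creates a closure capturing n = 25.
Step 2: f(40) computes 40 - 25 = 15.
Step 3: result = 15

The answer is 15.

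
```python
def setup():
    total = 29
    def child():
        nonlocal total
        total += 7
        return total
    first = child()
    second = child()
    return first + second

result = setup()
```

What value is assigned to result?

Step 1: total starts at 29.
Step 2: First call: total = 29 + 7 = 36, returns 36.
Step 3: Second call: total = 36 + 7 = 43, returns 43.
Step 4: result = 36 + 43 = 79

The answer is 79.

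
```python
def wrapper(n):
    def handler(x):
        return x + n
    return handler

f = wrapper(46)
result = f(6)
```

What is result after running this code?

Step 1: wrapper(46) creates a closure that captures n = 46.
Step 2: f(6) calls the closure with x = 6, returning 6 + 46 = 52.
Step 3: result = 52

The answer is 52.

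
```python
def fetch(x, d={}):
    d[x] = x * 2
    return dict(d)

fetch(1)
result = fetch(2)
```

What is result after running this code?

Step 1: Mutable default dict is shared across calls.
Step 2: First call adds 1: 2. Second call adds 2: 4.
Step 3: result = {1: 2, 2: 4}

The answer is {1: 2, 2: 4}.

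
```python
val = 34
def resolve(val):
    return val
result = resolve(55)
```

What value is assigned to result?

Step 1: Global val = 34.
Step 2: resolve(55) takes parameter val = 55, which shadows the global.
Step 3: result = 55

The answer is 55.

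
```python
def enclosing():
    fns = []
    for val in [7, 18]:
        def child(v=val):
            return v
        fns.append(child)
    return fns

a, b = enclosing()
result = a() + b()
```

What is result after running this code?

Step 1: Default argument v=val captures val at each iteration.
Step 2: a() returns 7 (captured at first iteration), b() returns 18 (captured at second).
Step 3: result = 7 + 18 = 25

The answer is 25.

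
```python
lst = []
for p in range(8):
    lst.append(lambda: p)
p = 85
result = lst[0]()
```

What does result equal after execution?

Step 1: Lambdas capture the variable p by reference, not by value.
Step 2: After the loop, p is reassigned to 85.
Step 3: lst[0]() looks up the current p = 85. result = 85

The answer is 85.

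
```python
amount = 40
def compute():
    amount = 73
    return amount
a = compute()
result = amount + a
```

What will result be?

Step 1: Global amount = 40. compute() returns local amount = 73.
Step 2: a = 73. Global amount still = 40.
Step 3: result = 40 + 73 = 113

The answer is 113.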